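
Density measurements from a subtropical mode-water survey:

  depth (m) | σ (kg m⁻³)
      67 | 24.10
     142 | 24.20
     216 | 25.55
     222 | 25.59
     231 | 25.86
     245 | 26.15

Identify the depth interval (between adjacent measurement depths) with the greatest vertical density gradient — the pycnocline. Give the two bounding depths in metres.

222–231 m

Compute the density gradient over each adjacent pair:
  67–142 m: Δρ/Δz = 0.10/75 = 1.3 × 10⁻³ kg m⁻⁴
  142–216 m: Δρ/Δz = 1.35/74 = 0.018 kg m⁻⁴
  216–222 m: Δρ/Δz = 0.04/6 = 6.7 × 10⁻³ kg m⁻⁴
  222–231 m: Δρ/Δz = 0.27/9 = 0.030 kg m⁻⁴
  231–245 m: Δρ/Δz = 0.29/14 = 0.021 kg m⁻⁴
The largest gradient is in the 222–231 m interval — the pycnocline.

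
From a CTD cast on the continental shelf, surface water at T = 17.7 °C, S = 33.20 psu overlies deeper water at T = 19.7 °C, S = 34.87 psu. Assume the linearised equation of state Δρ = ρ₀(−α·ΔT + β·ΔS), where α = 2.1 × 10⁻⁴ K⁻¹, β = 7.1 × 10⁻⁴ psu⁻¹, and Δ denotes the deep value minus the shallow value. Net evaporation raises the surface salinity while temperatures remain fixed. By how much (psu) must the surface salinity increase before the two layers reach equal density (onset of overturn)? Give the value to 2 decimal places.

1.08 psu

Neutral buoyancy requires −α(T_deep − T_surf) + β(S_deep − S_surf′) = 0.
S_surf′ = S_deep − (α/β)·ΔT = 34.87 − (2.1 × 10⁻⁴/7.1 × 10⁻⁴)·(+2.0) = 34.2785 psu.
Increase required: 34.2785 − 33.20 = 1.0785 psu.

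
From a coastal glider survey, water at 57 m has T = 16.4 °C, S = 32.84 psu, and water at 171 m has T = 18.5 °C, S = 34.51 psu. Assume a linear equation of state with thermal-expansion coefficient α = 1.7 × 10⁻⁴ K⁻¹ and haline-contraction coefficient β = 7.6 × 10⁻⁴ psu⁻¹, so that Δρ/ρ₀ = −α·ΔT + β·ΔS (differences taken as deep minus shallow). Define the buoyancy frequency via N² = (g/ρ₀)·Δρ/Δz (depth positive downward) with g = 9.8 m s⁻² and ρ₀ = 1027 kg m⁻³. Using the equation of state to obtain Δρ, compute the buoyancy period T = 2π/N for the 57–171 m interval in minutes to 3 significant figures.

ΔT = +2.1 K, ΔS = +1.67 psu (deep − shallow).
Δρ/ρ₀ = −αΔT + βΔS = -3.57 × 10⁻⁴ + 1.2692 × 10⁻³ = 9.122 × 10⁻⁴, so Δρ ≈ 0.9368 kg m⁻³.
N² = (g/ρ₀)·Δρ/Δz = g·(Δρ/ρ₀)/Δz = 9.8 × 9.122 × 10⁻⁴ / 114 = 7.8417 × 10⁻⁵ s⁻².
N = √(7.8417 × 10⁻⁵) = 8.8553 × 10⁻³ rad s⁻¹ → T = 2π/N = 709.54 s = 11.826 min ≈ 11.8 min.

11.8 min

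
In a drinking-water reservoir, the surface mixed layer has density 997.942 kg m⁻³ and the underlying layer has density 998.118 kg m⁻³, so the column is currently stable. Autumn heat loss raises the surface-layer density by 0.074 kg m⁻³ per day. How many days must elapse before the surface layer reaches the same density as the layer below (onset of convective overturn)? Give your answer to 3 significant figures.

2.38 days

Density deficit of the surface layer: 998.118 − 997.942 = 0.176 kg m⁻³.
Required change = 0.176 / 0.074 = 2.38 days.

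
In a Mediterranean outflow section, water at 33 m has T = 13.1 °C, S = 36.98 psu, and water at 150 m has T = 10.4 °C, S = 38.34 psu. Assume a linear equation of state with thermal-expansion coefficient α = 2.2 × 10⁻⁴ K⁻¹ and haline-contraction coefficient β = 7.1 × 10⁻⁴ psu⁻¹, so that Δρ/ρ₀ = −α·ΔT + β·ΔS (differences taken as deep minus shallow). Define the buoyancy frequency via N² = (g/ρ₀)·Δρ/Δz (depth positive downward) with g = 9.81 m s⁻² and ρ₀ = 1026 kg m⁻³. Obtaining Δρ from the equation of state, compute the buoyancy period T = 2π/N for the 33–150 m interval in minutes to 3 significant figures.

ΔT = -2.7 K, ΔS = +1.36 psu (deep − shallow).
Δρ/ρ₀ = −αΔT + βΔS = 5.94 × 10⁻⁴ + 9.656 × 10⁻⁴ = 1.5596 × 10⁻³, so Δρ ≈ 1.600 kg m⁻³.
N² = (g/ρ₀)·Δρ/Δz = g·(Δρ/ρ₀)/Δz = 9.81 × 1.5596 × 10⁻³ / 117 = 1.3077 × 10⁻⁴ s⁻².
N = √(1.3077 × 10⁻⁴) = 0.011435 rad s⁻¹ → T = 2π/N = 549.47 s = 9.1578 min ≈ 9.16 min.

9.16 min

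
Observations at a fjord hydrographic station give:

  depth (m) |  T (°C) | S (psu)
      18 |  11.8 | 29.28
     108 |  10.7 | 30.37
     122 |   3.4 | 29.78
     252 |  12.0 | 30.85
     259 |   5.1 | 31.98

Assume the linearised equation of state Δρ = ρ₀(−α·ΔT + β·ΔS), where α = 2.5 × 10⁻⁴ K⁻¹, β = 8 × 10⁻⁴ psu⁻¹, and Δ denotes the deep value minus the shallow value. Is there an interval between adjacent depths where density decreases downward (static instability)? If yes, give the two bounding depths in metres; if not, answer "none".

122–252 m

Evaluate Δρ/ρ₀ = −αΔT + βΔS across each adjacent pair:
  18–108 m: −αΔT+βΔS = −(2.5 × 10⁻⁴)(-1.1)+(8 × 10⁻⁴)(+1.09) = 1.1 × 10⁻³ → stable
  108–122 m: −αΔT+βΔS = −(2.5 × 10⁻⁴)(-7.3)+(8 × 10⁻⁴)(-0.59) = 1.4 × 10⁻³ → stable
  122–252 m: −αΔT+βΔS = −(2.5 × 10⁻⁴)(+8.6)+(8 × 10⁻⁴)(+1.07) = -1.3 × 10⁻³ → UNSTABLE
  252–259 m: −αΔT+βΔS = −(2.5 × 10⁻⁴)(-6.9)+(8 × 10⁻⁴)(+1.13) = 2.6 × 10⁻³ → stable
The 122–252 m interval has Δρ < 0: lighter water underlies denser water.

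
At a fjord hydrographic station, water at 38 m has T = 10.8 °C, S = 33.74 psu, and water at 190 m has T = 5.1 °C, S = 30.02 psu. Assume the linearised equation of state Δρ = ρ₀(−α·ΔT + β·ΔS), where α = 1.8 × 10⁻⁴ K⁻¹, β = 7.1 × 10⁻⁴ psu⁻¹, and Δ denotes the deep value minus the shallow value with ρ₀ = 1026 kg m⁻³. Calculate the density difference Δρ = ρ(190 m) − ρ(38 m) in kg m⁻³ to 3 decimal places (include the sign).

-1.657 kg m⁻³

ΔT = -5.7 K, ΔS = -3.72 psu (deep − shallow).
Δρ/ρ₀ = −(1.8 × 10⁻⁴)(-5.7) + (7.1 × 10⁻⁴)(-3.72) = -1.6152 × 10⁻³.
Δρ = 1026 × (-1.6152 × 10⁻³) = -1.657 kg m⁻³.
Negative Δρ: lighter below, statically unstable.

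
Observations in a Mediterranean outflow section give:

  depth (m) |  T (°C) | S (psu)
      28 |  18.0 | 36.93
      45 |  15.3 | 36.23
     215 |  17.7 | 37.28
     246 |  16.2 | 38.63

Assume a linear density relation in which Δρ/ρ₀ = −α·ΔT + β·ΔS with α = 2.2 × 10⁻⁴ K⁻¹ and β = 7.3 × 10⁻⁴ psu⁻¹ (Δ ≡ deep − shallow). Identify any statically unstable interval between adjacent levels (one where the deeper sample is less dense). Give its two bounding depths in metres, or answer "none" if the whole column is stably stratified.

Evaluate Δρ/ρ₀ = −αΔT + βΔS across each adjacent pair:
  28–45 m: −αΔT+βΔS = −(2.2 × 10⁻⁴)(-2.7)+(7.3 × 10⁻⁴)(-0.70) = 8.3 × 10⁻⁵ → stable
  45–215 m: −αΔT+βΔS = −(2.2 × 10⁻⁴)(+2.4)+(7.3 × 10⁻⁴)(+1.05) = 2.4 × 10⁻⁴ → stable
  215–246 m: −αΔT+βΔS = −(2.2 × 10⁻⁴)(-1.5)+(7.3 × 10⁻⁴)(+1.35) = 1.3 × 10⁻³ → stable
Every interval has Δρ > 0: the column is stably stratified throughout.

none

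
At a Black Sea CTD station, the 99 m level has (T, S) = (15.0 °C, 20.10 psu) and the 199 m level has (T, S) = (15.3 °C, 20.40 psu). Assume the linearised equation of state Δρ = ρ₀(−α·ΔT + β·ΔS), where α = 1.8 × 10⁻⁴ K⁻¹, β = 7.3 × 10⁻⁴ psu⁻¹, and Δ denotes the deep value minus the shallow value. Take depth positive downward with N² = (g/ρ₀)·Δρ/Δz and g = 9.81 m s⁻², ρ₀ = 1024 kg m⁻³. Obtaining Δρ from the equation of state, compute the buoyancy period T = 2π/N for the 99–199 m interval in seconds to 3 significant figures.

ΔT = +0.3 K, ΔS = +0.30 psu (deep − shallow).
Δρ/ρ₀ = −αΔT + βΔS = -5.40 × 10⁻⁵ + 2.19 × 10⁻⁴ = 1.65 × 10⁻⁴, so Δρ ≈ 0.1690 kg m⁻³.
N² = (g/ρ₀)·Δρ/Δz = g·(Δρ/ρ₀)/Δz = 9.81 × 1.65 × 10⁻⁴ / 100 = 1.6186 × 10⁻⁵ s⁻².
N = √(1.6186 × 10⁻⁵) = 4.0232 × 10⁻³ rad s⁻¹ → T = 2π/N = 1.5617 × 10³ s ≈ 1.56 × 10³ s.

1.56 × 10³ s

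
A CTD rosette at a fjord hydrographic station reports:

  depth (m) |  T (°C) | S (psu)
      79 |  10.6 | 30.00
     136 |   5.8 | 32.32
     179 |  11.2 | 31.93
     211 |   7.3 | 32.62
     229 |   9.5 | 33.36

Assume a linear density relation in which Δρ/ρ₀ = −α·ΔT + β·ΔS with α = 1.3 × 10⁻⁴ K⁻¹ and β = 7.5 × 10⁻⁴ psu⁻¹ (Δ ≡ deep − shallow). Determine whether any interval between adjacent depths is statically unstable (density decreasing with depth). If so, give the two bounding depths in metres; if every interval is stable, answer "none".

136–179 m

Evaluate Δρ/ρ₀ = −αΔT + βΔS across each adjacent pair:
  79–136 m: −αΔT+βΔS = −(1.3 × 10⁻⁴)(-4.8)+(7.5 × 10⁻⁴)(+2.32) = 2.4 × 10⁻³ → stable
  136–179 m: −αΔT+βΔS = −(1.3 × 10⁻⁴)(+5.4)+(7.5 × 10⁻⁴)(-0.39) = -9.9 × 10⁻⁴ → UNSTABLE
  179–211 m: −αΔT+βΔS = −(1.3 × 10⁻⁴)(-3.9)+(7.5 × 10⁻⁴)(+0.69) = 1.0 × 10⁻³ → stable
  211–229 m: −αΔT+βΔS = −(1.3 × 10⁻⁴)(+2.2)+(7.5 × 10⁻⁴)(+0.74) = 2.7 × 10⁻⁴ → stable
The 136–179 m interval has Δρ < 0: lighter water underlies denser water.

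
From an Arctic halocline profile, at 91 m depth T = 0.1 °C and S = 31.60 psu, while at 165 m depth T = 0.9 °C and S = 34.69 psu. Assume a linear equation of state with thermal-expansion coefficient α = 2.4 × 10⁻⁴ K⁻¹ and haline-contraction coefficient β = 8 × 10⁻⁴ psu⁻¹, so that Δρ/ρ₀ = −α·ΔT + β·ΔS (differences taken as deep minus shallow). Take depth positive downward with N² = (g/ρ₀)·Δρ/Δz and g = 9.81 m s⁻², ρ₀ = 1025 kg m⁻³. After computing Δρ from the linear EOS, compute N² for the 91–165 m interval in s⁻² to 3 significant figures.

ΔT = +0.8 K, ΔS = +3.09 psu (deep − shallow).
Δρ/ρ₀ = −αΔT + βΔS = -1.92 × 10⁻⁴ + 2.472 × 10⁻³ = 2.28 × 10⁻³, so Δρ ≈ 2.337 kg m⁻³.
N² = (g/ρ₀)·Δρ/Δz = g·(Δρ/ρ₀)/Δz = 9.81 × 2.28 × 10⁻³ / 74 = 3.0225 × 10⁻⁴ s⁻² ≈ 3.02 × 10⁻⁴ s⁻².

3.02 × 10⁻⁴ s⁻²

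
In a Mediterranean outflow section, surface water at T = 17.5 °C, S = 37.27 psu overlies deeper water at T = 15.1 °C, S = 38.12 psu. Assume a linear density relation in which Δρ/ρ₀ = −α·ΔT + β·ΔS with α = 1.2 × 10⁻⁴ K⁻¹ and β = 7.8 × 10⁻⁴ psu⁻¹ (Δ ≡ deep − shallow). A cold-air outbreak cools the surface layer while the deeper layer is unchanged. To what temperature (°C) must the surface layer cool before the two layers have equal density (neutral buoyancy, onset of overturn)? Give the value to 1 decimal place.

9.6 °C

Neutral buoyancy requires Δρ = 0, i.e. −α(T_deep − T_surf′) + β(S_deep − S_surf) = 0.
T_surf′ = T_deep − (β/α)·ΔS = 15.1 − (7.8 × 10⁻⁴/1.2 × 10⁻⁴)·(+0.85) = 9.575 °C.
Cooling required: 17.5 − (9.575) = 7.925 °C.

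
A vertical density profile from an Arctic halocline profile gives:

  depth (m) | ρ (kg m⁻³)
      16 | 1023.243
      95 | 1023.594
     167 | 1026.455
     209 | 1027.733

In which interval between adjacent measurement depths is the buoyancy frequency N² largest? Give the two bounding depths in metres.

Compute the density gradient over each adjacent pair:
  16–95 m: Δρ/Δz = 0.351/79 = 4.4 × 10⁻³ kg m⁻⁴
  95–167 m: Δρ/Δz = 2.861/72 = 0.040 kg m⁻⁴
  167–209 m: Δρ/Δz = 1.278/42 = 0.030 kg m⁻⁴
The largest gradient is in the 95–167 m interval — the pycnocline.

95–167 m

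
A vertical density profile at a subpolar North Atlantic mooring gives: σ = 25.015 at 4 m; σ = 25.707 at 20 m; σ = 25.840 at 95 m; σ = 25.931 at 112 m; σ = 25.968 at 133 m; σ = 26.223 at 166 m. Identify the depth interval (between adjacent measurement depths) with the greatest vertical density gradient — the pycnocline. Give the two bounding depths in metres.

4–20 m

Compute the density gradient over each adjacent pair:
  4–20 m: Δρ/Δz = 0.692/16 = 0.043 kg m⁻⁴
  20–95 m: Δρ/Δz = 0.133/75 = 1.8 × 10⁻³ kg m⁻⁴
  95–112 m: Δρ/Δz = 0.091/17 = 5.4 × 10⁻³ kg m⁻⁴
  112–133 m: Δρ/Δz = 0.037/21 = 1.8 × 10⁻³ kg m⁻⁴
  133–166 m: Δρ/Δz = 0.255/33 = 7.7 × 10⁻³ kg m⁻⁴
The largest gradient is in the 4–20 m interval — the pycnocline.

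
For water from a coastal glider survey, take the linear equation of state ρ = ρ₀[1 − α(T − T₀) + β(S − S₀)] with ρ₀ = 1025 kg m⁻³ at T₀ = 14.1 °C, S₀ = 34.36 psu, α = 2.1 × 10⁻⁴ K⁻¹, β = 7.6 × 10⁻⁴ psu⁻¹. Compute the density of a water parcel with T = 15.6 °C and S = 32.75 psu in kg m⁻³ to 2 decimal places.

1023.42 kg m⁻³

T − T₀ = +1.5 K, S − S₀ = -1.61 psu.
Bracket = 1 − α·(+1.5) + β·(-1.61) = 1 + (-1.5386 × 10⁻³) = 0.9984614.
ρ = 1025 × 0.9984614 = 1023.42 kg m⁻³.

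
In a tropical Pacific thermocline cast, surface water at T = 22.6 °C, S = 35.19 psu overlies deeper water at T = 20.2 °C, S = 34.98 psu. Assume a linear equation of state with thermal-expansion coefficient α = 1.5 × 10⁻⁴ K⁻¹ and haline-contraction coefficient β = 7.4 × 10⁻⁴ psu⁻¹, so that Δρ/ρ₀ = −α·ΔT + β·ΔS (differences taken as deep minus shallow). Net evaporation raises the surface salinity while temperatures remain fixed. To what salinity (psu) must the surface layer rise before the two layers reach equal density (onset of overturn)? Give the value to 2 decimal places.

Neutral buoyancy requires −α(T_deep − T_surf) + β(S_deep − S_surf′) = 0.
S_surf′ = S_deep − (α/β)·ΔT = 34.98 − (1.5 × 10⁻⁴/7.4 × 10⁻⁴)·(-2.4) = 35.4665 psu.
Increase required: 35.4665 − 35.19 = 0.2765 psu.

35.47 psu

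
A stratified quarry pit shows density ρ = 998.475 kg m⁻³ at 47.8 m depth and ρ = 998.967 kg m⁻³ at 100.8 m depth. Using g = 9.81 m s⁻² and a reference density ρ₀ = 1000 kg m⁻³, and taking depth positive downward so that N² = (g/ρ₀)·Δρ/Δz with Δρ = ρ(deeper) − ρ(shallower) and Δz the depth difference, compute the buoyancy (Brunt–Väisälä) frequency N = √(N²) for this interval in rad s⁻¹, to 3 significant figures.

9.54 × 10⁻³ rad s⁻¹

Δρ = 998.967 − 998.475 = 0.492 kg m⁻³ over Δz = 100.8 − 47.8 = 53 m.
N² = (9.81/1000) × (0.492/53) = 9.1066 × 10⁻⁵ s⁻².
N = √(9.1066 × 10⁻⁵) = 9.5429 × 10⁻³ rad s⁻¹ ≈ 9.54 × 10⁻³ rad s⁻¹.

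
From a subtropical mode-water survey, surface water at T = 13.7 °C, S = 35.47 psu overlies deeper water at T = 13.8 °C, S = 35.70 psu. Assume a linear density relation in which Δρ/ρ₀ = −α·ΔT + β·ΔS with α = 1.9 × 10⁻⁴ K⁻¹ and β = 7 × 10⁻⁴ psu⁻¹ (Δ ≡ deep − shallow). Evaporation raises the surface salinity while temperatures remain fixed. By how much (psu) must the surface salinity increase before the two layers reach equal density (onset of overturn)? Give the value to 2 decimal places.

0.20 psu

Neutral buoyancy requires −α(T_deep − T_surf) + β(S_deep − S_surf′) = 0.
S_surf′ = S_deep − (α/β)·ΔT = 35.70 − (1.9 × 10⁻⁴/7 × 10⁻⁴)·(+0.1) = 35.6729 psu.
Increase required: 35.6729 − 35.47 = 0.2029 psu.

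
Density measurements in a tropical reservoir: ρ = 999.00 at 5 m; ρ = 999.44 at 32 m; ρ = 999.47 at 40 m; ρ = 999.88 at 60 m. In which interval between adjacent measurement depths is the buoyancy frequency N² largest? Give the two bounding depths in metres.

40–60 m

Compute the density gradient over each adjacent pair:
  5–32 m: Δρ/Δz = 0.44/27 = 0.016 kg m⁻⁴
  32–40 m: Δρ/Δz = 0.03/8 = 3.7 × 10⁻³ kg m⁻⁴
  40–60 m: Δρ/Δz = 0.41/20 = 0.020 kg m⁻⁴
The largest gradient is in the 40–60 m interval — the pycnocline.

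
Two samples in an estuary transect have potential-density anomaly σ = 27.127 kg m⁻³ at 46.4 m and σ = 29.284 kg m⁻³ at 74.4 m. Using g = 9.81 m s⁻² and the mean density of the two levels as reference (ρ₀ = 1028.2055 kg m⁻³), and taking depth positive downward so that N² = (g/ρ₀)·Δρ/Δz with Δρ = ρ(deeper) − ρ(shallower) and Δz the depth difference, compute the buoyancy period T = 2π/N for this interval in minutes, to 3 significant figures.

Δρ = 1029.284 − 1027.127 = 2.157 kg m⁻³ over Δz = 74.4 − 46.4 = 28 m.
N² = (9.81/1028.2055) × (2.157/28) = 7.3499 × 10⁻⁴ s⁻².
N = √(7.3499 × 10⁻⁴) = 0.027111 rad s⁻¹, so T = 2π/N = 231.76 s = 3.8627 min ≈ 3.86 min.

3.86 min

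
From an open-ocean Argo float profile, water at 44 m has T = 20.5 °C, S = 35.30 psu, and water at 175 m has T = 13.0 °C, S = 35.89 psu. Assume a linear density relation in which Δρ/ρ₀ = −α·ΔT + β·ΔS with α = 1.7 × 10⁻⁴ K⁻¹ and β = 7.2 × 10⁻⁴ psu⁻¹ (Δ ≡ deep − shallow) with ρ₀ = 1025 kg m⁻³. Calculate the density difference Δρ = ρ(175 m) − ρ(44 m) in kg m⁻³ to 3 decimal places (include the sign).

ΔT = -7.5 K, ΔS = +0.59 psu (deep − shallow).
Δρ/ρ₀ = −(1.7 × 10⁻⁴)(-7.5) + (7.2 × 10⁻⁴)(+0.59) = 1.6998 × 10⁻³.
Δρ = 1025 × (1.6998 × 10⁻³) = +1.742 kg m⁻³.
Positive Δρ: denser below, stable.

+1.742 kg m⁻³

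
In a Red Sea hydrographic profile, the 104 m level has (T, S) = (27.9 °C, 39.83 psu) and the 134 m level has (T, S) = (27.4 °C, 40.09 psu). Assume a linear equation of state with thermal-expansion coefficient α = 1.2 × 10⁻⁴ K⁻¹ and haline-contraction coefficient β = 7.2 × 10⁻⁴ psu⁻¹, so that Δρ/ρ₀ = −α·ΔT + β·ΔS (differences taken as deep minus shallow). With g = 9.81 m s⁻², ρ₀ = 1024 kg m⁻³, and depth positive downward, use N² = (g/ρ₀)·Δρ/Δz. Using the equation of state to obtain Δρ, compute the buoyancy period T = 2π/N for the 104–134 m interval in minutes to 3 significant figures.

ΔT = -0.5 K, ΔS = +0.26 psu (deep − shallow).
Δρ/ρ₀ = −αΔT + βΔS = 6.00 × 10⁻⁵ + 1.872 × 10⁻⁴ = 2.472 × 10⁻⁴, so Δρ ≈ 0.2531 kg m⁻³.
N² = (g/ρ₀)·Δρ/Δz = g·(Δρ/ρ₀)/Δz = 9.81 × 2.472 × 10⁻⁴ / 30 = 8.0834 × 10⁻⁵ s⁻².
N = √(8.0834 × 10⁻⁵) = 8.9908 × 10⁻³ rad s⁻¹ → T = 2π/N = 698.85 s = 11.648 min ≈ 11.6 min.

11.6 min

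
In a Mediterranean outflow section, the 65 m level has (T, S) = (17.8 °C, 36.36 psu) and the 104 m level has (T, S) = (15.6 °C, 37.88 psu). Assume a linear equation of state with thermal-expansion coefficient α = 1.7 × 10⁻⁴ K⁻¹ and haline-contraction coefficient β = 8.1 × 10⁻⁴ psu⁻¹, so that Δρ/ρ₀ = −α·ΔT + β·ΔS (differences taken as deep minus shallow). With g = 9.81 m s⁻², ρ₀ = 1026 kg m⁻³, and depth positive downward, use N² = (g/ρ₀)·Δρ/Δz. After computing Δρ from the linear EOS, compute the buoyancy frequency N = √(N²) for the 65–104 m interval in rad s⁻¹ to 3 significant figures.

ΔT = -2.2 K, ΔS = +1.52 psu (deep − shallow).
Δρ/ρ₀ = −αΔT + βΔS = 3.74 × 10⁻⁴ + 1.2312 × 10⁻³ = 1.6052 × 10⁻³, so Δρ ≈ 1.647 kg m⁻³.
N² = (g/ρ₀)·Δρ/Δz = g·(Δρ/ρ₀)/Δz = 9.81 × 1.6052 × 10⁻³ / 39 = 4.0377 × 10⁻⁴ s⁻².
N = √(4.0377 × 10⁻⁴) = 0.020094 rad s⁻¹ ≈ 0.0201 rad s⁻¹.

0.0201 rad s⁻¹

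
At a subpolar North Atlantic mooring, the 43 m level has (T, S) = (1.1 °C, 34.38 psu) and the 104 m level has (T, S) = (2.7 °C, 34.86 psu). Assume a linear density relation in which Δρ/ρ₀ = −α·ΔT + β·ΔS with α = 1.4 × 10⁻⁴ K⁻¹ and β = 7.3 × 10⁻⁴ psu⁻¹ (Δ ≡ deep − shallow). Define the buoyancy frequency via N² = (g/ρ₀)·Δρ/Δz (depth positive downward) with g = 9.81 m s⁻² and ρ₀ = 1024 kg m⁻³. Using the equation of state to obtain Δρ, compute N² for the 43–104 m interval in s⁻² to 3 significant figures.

ΔT = +1.6 K, ΔS = +0.48 psu (deep − shallow).
Δρ/ρ₀ = −αΔT + βΔS = -2.24 × 10⁻⁴ + 3.504 × 10⁻⁴ = 1.264 × 10⁻⁴, so Δρ ≈ 0.1294 kg m⁻³.
N² = (g/ρ₀)·Δρ/Δz = g·(Δρ/ρ₀)/Δz = 9.81 × 1.264 × 10⁻⁴ / 61 = 2.0328 × 10⁻⁵ s⁻² ≈ 2.03 × 10⁻⁵ s⁻².

2.03 × 10⁻⁵ s⁻²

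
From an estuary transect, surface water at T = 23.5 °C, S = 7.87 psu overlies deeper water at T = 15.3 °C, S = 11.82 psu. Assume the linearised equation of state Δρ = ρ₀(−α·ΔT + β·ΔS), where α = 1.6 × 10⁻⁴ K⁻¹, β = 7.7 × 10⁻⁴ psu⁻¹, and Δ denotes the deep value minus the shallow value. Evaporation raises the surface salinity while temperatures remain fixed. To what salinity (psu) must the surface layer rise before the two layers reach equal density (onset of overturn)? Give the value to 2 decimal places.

Neutral buoyancy requires −α(T_deep − T_surf) + β(S_deep − S_surf′) = 0.
S_surf′ = S_deep − (α/β)·ΔT = 11.82 − (1.6 × 10⁻⁴/7.7 × 10⁻⁴)·(-8.2) = 13.5239 psu.
Increase required: 13.5239 − 7.87 = 5.6539 psu.

13.52 psu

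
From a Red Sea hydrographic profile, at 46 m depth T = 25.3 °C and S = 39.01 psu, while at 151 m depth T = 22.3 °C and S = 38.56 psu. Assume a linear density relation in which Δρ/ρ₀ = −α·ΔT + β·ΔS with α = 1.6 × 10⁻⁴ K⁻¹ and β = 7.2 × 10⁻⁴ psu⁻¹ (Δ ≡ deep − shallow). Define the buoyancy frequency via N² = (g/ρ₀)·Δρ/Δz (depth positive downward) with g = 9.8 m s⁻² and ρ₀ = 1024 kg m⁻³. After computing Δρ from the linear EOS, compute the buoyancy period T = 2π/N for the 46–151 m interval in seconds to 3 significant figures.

ΔT = -3.0 K, ΔS = -0.45 psu (deep − shallow).
Δρ/ρ₀ = −αΔT + βΔS = 4.80 × 10⁻⁴ − 3.24 × 10⁻⁴ = 1.56 × 10⁻⁴, so Δρ ≈ 0.1597 kg m⁻³.
N² = (g/ρ₀)·Δρ/Δz = g·(Δρ/ρ₀)/Δz = 9.8 × 1.56 × 10⁻⁴ / 105 = 1.4560 × 10⁻⁵ s⁻².
N = √(1.4560 × 10⁻⁵) = 3.8158 × 10⁻³ rad s⁻¹ → T = 2π/N = 1.6466 × 10³ s ≈ 1.65 × 10³ s.

1.65 × 10³ s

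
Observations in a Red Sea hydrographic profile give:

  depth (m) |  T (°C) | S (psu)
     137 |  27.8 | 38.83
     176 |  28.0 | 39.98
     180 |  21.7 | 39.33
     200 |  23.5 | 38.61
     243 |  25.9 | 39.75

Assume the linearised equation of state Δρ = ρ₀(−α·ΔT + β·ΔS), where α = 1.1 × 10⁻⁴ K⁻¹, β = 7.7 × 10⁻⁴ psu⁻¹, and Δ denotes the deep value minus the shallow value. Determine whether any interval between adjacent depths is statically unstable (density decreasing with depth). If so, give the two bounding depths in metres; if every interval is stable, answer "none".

Evaluate Δρ/ρ₀ = −αΔT + βΔS across each adjacent pair:
  137–176 m: −αΔT+βΔS = −(1.1 × 10⁻⁴)(+0.2)+(7.7 × 10⁻⁴)(+1.15) = 8.6 × 10⁻⁴ → stable
  176–180 m: −αΔT+βΔS = −(1.1 × 10⁻⁴)(-6.3)+(7.7 × 10⁻⁴)(-0.65) = 1.9 × 10⁻⁴ → stable
  180–200 m: −αΔT+βΔS = −(1.1 × 10⁻⁴)(+1.8)+(7.7 × 10⁻⁴)(-0.72) = -7.5 × 10⁻⁴ → UNSTABLE
  200–243 m: −αΔT+βΔS = −(1.1 × 10⁻⁴)(+2.4)+(7.7 × 10⁻⁴)(+1.14) = 6.1 × 10⁻⁴ → stable
The 180–200 m interval has Δρ < 0: lighter water underlies denser water.

180–200 m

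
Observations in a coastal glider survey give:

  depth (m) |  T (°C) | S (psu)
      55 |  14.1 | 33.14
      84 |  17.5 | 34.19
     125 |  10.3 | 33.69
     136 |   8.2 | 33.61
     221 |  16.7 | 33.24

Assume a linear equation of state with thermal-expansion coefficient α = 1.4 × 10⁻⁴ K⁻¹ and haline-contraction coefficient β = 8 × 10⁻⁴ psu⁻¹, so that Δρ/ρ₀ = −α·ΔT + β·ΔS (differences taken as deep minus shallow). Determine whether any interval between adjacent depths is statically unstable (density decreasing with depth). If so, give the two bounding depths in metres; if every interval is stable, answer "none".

Evaluate Δρ/ρ₀ = −αΔT + βΔS across each adjacent pair:
  55–84 m: −αΔT+βΔS = −(1.4 × 10⁻⁴)(+3.4)+(8 × 10⁻⁴)(+1.05) = 3.6 × 10⁻⁴ → stable
  84–125 m: −αΔT+βΔS = −(1.4 × 10⁻⁴)(-7.2)+(8 × 10⁻⁴)(-0.50) = 6.1 × 10⁻⁴ → stable
  125–136 m: −αΔT+βΔS = −(1.4 × 10⁻⁴)(-2.1)+(8 × 10⁻⁴)(-0.08) = 2.3 × 10⁻⁴ → stable
  136–221 m: −αΔT+βΔS = −(1.4 × 10⁻⁴)(+8.5)+(8 × 10⁻⁴)(-0.37) = -1.5 × 10⁻³ → UNSTABLE
The 136–221 m interval has Δρ < 0: lighter water underlies denser water.

136–221 m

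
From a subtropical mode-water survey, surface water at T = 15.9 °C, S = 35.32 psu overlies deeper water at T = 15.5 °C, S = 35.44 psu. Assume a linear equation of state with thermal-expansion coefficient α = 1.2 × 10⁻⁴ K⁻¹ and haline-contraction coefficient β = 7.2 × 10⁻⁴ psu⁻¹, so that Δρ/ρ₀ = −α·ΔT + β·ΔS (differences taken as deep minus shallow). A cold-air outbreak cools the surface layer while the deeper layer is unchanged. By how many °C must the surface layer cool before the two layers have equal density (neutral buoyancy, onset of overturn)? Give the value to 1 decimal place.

Neutral buoyancy requires Δρ = 0, i.e. −α(T_deep − T_surf′) + β(S_deep − S_surf) = 0.
T_surf′ = T_deep − (β/α)·ΔS = 15.5 − (7.2 × 10⁻⁴/1.2 × 10⁻⁴)·(+0.12) = 14.780 °C.
Cooling required: 15.9 − (14.780) = 1.120 °C.

1.1 °C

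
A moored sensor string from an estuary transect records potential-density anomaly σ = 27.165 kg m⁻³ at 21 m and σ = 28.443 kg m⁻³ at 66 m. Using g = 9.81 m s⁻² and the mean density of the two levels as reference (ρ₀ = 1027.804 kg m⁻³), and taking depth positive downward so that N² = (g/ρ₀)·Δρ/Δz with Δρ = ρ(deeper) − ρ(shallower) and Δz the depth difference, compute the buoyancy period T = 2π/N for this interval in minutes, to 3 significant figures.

Δρ = 1028.443 − 1027.165 = 1.278 kg m⁻³ over Δz = 66 − 21 = 45 m.
N² = (9.81/1027.804) × (1.278/45) = 2.7107 × 10⁻⁴ s⁻².
N = √(2.7107 × 10⁻⁴) = 0.016464 rad s⁻¹, so T = 2π/N = 381.63 s = 6.3605 min ≈ 6.36 min.

6.36 min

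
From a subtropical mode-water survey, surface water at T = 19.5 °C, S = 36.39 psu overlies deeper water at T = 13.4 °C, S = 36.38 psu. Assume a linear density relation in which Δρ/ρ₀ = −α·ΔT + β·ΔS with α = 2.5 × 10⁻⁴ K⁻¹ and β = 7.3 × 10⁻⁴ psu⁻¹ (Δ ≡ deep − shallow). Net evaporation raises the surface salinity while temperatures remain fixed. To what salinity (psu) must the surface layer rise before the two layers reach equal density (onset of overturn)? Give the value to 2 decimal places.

Neutral buoyancy requires −α(T_deep − T_surf) + β(S_deep − S_surf′) = 0.
S_surf′ = S_deep − (α/β)·ΔT = 36.38 − (2.5 × 10⁻⁴/7.3 × 10⁻⁴)·(-6.1) = 38.4690 psu.
Increase required: 38.4690 − 36.39 = 2.0790 psu.

38.47 psu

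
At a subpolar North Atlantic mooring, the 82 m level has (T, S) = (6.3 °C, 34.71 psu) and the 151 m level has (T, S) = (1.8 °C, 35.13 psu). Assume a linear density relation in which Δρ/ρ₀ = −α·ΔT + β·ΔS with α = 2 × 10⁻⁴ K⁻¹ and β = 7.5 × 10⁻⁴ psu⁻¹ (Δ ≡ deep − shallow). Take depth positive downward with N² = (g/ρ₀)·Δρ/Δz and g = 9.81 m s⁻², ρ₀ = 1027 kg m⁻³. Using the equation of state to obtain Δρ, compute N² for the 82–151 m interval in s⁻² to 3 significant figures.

ΔT = -4.5 K, ΔS = +0.42 psu (deep − shallow).
Δρ/ρ₀ = −αΔT + βΔS = 9.00 × 10⁻⁴ + 3.15 × 10⁻⁴ = 1.215 × 10⁻³, so Δρ ≈ 1.248 kg m⁻³.
N² = (g/ρ₀)·Δρ/Δz = g·(Δρ/ρ₀)/Δz = 9.81 × 1.215 × 10⁻³ / 69 = 1.7274 × 10⁻⁴ s⁻² ≈ 1.73 × 10⁻⁴ s⁻².

1.73 × 10⁻⁴ s⁻²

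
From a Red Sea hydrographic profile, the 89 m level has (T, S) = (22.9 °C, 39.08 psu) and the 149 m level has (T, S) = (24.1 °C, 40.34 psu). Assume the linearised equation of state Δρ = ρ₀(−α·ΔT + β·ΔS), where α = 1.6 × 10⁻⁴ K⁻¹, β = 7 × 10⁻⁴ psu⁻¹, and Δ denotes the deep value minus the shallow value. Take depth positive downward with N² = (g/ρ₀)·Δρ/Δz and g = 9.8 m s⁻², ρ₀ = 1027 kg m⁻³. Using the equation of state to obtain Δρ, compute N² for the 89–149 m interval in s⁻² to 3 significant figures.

1.13 × 10⁻⁴ s⁻²

ΔT = +1.2 K, ΔS = +1.26 psu (deep − shallow).
Δρ/ρ₀ = −αΔT + βΔS = -1.92 × 10⁻⁴ + 8.82 × 10⁻⁴ = 6.90 × 10⁻⁴, so Δρ ≈ 0.7086 kg m⁻³.
N² = (g/ρ₀)·Δρ/Δz = g·(Δρ/ρ₀)/Δz = 9.8 × 6.90 × 10⁻⁴ / 60 = 1.1270 × 10⁻⁴ s⁻² ≈ 1.13 × 10⁻⁴ s⁻².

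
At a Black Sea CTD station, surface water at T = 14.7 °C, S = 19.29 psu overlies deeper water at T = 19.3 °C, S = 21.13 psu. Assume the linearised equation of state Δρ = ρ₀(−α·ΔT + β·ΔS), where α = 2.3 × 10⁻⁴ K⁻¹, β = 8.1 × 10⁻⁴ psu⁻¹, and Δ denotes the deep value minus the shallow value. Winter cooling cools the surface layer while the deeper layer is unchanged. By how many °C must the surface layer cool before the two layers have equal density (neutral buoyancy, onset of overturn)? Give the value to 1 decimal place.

Neutral buoyancy requires Δρ = 0, i.e. −α(T_deep − T_surf′) + β(S_deep − S_surf) = 0.
T_surf′ = T_deep − (β/α)·ΔS = 19.3 − (8.1 × 10⁻⁴/2.3 × 10⁻⁴)·(+1.84) = 12.820 °C.
Cooling required: 14.7 − (12.820) = 1.880 °C.

1.9 °C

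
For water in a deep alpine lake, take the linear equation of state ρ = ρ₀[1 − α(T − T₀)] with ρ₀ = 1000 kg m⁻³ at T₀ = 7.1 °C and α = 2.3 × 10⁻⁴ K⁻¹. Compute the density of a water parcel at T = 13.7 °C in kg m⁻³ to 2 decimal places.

T − T₀ = +6.6 K.
Bracket = 1 − α·(+6.6) = 1 + (-1.518 × 10⁻³) = 0.9984820.
ρ = 1000 × 0.9984820 = 998.48 kg m⁻³.

998.48 kg m⁻³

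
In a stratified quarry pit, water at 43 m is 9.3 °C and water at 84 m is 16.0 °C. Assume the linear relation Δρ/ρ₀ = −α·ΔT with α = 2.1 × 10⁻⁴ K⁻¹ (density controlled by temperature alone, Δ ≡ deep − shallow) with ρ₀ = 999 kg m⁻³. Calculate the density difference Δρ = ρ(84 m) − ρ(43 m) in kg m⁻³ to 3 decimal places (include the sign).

ΔT = +6.7 K, Δρ/ρ₀ = −αΔT = -1.407 × 10⁻³.
Δρ = 999 × (-1.407 × 10⁻³) = -1.406 kg m⁻³.
Negative Δρ: lighter below, statically unstable.

-1.406 kg m⁻³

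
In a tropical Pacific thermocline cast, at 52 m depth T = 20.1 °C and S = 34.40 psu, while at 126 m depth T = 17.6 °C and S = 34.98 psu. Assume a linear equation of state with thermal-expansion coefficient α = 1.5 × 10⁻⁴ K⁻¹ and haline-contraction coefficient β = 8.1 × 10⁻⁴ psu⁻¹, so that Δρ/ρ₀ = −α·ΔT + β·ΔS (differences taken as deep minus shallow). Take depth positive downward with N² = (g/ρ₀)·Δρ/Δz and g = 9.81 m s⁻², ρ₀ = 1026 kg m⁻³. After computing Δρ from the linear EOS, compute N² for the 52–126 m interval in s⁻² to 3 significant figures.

1.12 × 10⁻⁴ s⁻²

ΔT = -2.5 K, ΔS = +0.58 psu (deep − shallow).
Δρ/ρ₀ = −αΔT + βΔS = 3.75 × 10⁻⁴ + 4.698 × 10⁻⁴ = 8.448 × 10⁻⁴, so Δρ ≈ 0.8668 kg m⁻³.
N² = (g/ρ₀)·Δρ/Δz = g·(Δρ/ρ₀)/Δz = 9.81 × 8.448 × 10⁻⁴ / 74 = 1.1199 × 10⁻⁴ s⁻² ≈ 1.12 × 10⁻⁴ s⁻².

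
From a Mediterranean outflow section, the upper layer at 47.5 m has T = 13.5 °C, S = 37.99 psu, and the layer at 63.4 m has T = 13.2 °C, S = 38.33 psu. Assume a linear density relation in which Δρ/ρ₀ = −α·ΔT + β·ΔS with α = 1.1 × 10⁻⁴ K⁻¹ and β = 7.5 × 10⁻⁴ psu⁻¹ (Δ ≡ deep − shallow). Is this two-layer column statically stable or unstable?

ΔT = 13.2 − 13.5 = -0.3 K and ΔS = 38.33 − 37.99 = +0.34 psu (deep − shallow).
−αΔT = 3.30 × 10⁻⁵; βΔS = 2.55 × 10⁻⁴; sum Δρ/ρ₀ = 2.88 × 10⁻⁴.
Δρ/ρ₀ > 0, so Δρ > 0: deeper water is denser → statically stable.

stable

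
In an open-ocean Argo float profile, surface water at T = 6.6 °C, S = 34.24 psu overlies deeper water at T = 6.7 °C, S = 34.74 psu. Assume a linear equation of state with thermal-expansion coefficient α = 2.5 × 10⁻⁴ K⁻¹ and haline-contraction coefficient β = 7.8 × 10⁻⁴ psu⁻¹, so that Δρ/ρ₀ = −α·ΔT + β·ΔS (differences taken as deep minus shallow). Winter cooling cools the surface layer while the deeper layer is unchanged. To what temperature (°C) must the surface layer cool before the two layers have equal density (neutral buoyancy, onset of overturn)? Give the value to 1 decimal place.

5.1 °C

Neutral buoyancy requires Δρ = 0, i.e. −α(T_deep − T_surf′) + β(S_deep − S_surf) = 0.
T_surf′ = T_deep − (β/α)·ΔS = 6.7 − (7.8 × 10⁻⁴/2.5 × 10⁻⁴)·(+0.50) = 5.140 °C.
Cooling required: 6.6 − (5.140) = 1.460 °C.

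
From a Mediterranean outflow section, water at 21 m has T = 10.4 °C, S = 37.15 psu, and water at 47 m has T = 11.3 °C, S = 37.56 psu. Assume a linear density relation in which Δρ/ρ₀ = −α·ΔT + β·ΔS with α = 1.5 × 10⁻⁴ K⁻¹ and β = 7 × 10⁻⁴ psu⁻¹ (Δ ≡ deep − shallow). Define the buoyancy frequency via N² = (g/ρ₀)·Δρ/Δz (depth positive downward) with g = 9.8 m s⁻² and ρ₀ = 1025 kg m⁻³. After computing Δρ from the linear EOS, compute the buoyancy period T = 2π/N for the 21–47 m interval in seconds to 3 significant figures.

ΔT = +0.9 K, ΔS = +0.41 psu (deep − shallow).
Δρ/ρ₀ = −αΔT + βΔS = -1.35 × 10⁻⁴ + 2.87 × 10⁻⁴ = 1.52 × 10⁻⁴, so Δρ ≈ 0.1558 kg m⁻³.
N² = (g/ρ₀)·Δρ/Δz = g·(Δρ/ρ₀)/Δz = 9.8 × 1.52 × 10⁻⁴ / 26 = 5.7292 × 10⁻⁵ s⁻².
N = √(5.7292 × 10⁻⁵) = 7.5691 × 10⁻³ rad s⁻¹ → T = 2π/N = 830.11 s ≈ 830 s.

830 s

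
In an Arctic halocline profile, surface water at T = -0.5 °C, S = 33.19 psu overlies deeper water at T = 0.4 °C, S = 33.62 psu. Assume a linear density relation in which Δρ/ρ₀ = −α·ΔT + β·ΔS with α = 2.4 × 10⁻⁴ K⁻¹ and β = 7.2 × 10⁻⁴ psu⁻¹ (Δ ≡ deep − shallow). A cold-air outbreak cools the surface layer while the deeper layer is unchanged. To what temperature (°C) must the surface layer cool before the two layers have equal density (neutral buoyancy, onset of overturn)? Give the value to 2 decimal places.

-0.89 °C

Neutral buoyancy requires Δρ = 0, i.e. −α(T_deep − T_surf′) + β(S_deep − S_surf) = 0.
T_surf′ = T_deep − (β/α)·ΔS = 0.4 − (7.2 × 10⁻⁴/2.4 × 10⁻⁴)·(+0.43) = -0.8900 °C.
Cooling required: -0.5 − (-0.8900) = 0.3900 °C.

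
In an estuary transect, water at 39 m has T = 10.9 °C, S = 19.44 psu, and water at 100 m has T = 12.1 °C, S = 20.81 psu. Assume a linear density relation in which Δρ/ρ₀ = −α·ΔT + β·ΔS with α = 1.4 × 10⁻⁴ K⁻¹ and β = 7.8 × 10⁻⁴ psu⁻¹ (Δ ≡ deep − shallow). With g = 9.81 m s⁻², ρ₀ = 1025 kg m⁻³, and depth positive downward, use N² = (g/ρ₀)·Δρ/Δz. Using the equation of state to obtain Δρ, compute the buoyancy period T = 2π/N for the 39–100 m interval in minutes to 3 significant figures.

8.70 min

ΔT = +1.2 K, ΔS = +1.37 psu (deep − shallow).
Δρ/ρ₀ = −αΔT + βΔS = -1.68 × 10⁻⁴ + 1.0686 × 10⁻³ = 9.006 × 10⁻⁴, so Δρ ≈ 0.9231 kg m⁻³.
N² = (g/ρ₀)·Δρ/Δz = g·(Δρ/ρ₀)/Δz = 9.81 × 9.006 × 10⁻⁴ / 61 = 1.4483 × 10⁻⁴ s⁻².
N = √(1.4483 × 10⁻⁴) = 0.012035 rad s⁻¹ → T = 2π/N = 522.08 s = 8.7013 min ≈ 8.70 min.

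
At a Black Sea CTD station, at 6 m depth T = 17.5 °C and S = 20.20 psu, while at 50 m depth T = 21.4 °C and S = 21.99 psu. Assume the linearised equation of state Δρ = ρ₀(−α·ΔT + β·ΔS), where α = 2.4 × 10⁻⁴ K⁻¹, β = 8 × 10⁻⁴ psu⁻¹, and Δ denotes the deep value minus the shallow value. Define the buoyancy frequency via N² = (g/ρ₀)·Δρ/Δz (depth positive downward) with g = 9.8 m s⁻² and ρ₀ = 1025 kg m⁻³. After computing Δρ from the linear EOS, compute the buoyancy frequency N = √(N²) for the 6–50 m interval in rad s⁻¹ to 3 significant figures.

0.0105 rad s⁻¹

ΔT = +3.9 K, ΔS = +1.79 psu (deep − shallow).
Δρ/ρ₀ = −αΔT + βΔS = -9.36 × 10⁻⁴ + 1.432 × 10⁻³ = 4.96 × 10⁻⁴, so Δρ ≈ 0.5084 kg m⁻³.
N² = (g/ρ₀)·Δρ/Δz = g·(Δρ/ρ₀)/Δz = 9.8 × 4.96 × 10⁻⁴ / 44 = 1.1047 × 10⁻⁴ s⁻².
N = √(1.1047 × 10⁻⁴) = 0.010510 rad s⁻¹ ≈ 0.0105 rad s⁻¹.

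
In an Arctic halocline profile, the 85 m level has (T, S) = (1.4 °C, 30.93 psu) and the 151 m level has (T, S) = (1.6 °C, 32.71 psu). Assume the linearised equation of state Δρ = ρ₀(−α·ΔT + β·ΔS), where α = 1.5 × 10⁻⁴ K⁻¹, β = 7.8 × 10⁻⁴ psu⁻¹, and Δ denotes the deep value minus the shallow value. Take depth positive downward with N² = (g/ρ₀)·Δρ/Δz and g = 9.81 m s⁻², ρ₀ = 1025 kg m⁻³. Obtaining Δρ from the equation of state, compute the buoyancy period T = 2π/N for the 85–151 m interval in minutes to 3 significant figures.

7.37 min

ΔT = +0.2 K, ΔS = +1.78 psu (deep − shallow).
Δρ/ρ₀ = −αΔT + βΔS = -3.00 × 10⁻⁵ + 1.3884 × 10⁻³ = 1.3584 × 10⁻³, so Δρ ≈ 1.392 kg m⁻³.
N² = (g/ρ₀)·Δρ/Δz = g·(Δρ/ρ₀)/Δz = 9.81 × 1.3584 × 10⁻³ / 66 = 2.0191 × 10⁻⁴ s⁻².
N = √(2.0191 × 10⁻⁴) = 0.014210 rad s⁻¹ → T = 2π/N = 442.17 s = 7.3695 min ≈ 7.37 min.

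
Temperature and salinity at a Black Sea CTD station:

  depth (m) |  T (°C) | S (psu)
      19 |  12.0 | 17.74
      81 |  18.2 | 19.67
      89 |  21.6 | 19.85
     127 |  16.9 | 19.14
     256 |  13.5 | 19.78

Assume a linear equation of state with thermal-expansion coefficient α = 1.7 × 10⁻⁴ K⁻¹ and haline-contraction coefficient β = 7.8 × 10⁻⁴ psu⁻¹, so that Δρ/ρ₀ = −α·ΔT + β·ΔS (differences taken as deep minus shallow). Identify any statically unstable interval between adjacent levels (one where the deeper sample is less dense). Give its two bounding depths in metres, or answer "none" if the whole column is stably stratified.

81–89 m

Evaluate Δρ/ρ₀ = −αΔT + βΔS across each adjacent pair:
  19–81 m: −αΔT+βΔS = −(1.7 × 10⁻⁴)(+6.2)+(7.8 × 10⁻⁴)(+1.93) = 4.5 × 10⁻⁴ → stable
  81–89 m: −αΔT+βΔS = −(1.7 × 10⁻⁴)(+3.4)+(7.8 × 10⁻⁴)(+0.18) = -4.4 × 10⁻⁴ → UNSTABLE
  89–127 m: −αΔT+βΔS = −(1.7 × 10⁻⁴)(-4.7)+(7.8 × 10⁻⁴)(-0.71) = 2.5 × 10⁻⁴ → stable
  127–256 m: −αΔT+βΔS = −(1.7 × 10⁻⁴)(-3.4)+(7.8 × 10⁻⁴)(+0.64) = 1.1 × 10⁻³ → stable
The 81–89 m interval has Δρ < 0: lighter water underlies denser water.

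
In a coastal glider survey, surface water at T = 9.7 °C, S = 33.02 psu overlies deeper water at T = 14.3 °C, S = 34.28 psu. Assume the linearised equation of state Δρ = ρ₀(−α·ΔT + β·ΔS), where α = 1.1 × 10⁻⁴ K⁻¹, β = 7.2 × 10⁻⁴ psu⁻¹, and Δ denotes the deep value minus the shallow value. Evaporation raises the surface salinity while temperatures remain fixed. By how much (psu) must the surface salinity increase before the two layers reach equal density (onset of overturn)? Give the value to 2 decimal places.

0.56 psu

Neutral buoyancy requires −α(T_deep − T_surf) + β(S_deep − S_surf′) = 0.
S_surf′ = S_deep − (α/β)·ΔT = 34.28 − (1.1 × 10⁻⁴/7.2 × 10⁻⁴)·(+4.6) = 33.5772 psu.
Increase required: 33.5772 − 33.02 = 0.5572 psu.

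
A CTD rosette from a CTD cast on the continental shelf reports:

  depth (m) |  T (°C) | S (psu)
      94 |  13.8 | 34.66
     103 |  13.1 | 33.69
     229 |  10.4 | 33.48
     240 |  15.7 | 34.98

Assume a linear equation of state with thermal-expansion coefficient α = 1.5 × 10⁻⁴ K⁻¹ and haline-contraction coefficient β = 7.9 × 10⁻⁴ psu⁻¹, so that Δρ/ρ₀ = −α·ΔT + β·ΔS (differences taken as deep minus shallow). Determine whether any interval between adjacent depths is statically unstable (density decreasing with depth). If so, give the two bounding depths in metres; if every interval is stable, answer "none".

Evaluate Δρ/ρ₀ = −αΔT + βΔS across each adjacent pair:
  94–103 m: −αΔT+βΔS = −(1.5 × 10⁻⁴)(-0.7)+(7.9 × 10⁻⁴)(-0.97) = -6.6 × 10⁻⁴ → UNSTABLE
  103–229 m: −αΔT+βΔS = −(1.5 × 10⁻⁴)(-2.7)+(7.9 × 10⁻⁴)(-0.21) = 2.4 × 10⁻⁴ → stable
  229–240 m: −αΔT+βΔS = −(1.5 × 10⁻⁴)(+5.3)+(7.9 × 10⁻⁴)(+1.50) = 3.9 × 10⁻⁴ → stable
The 94–103 m interval has Δρ < 0: lighter water underlies denser water.

94–103 m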